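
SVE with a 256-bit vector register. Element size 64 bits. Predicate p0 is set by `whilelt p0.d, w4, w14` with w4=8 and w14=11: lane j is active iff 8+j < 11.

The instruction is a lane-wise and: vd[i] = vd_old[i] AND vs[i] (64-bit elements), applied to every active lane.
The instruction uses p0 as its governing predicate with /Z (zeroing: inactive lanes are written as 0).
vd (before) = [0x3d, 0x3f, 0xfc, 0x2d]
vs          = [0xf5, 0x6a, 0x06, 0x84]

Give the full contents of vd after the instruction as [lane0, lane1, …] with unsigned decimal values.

vd = [53, 42, 4, 0]

register lanes = 256/64 = 4
whilelt: lane j active iff 8+j < 11 → j < 3 → 3 active
  i=0: and(0x3d,0xf5) → 53
  i=1: and(0x3f,0x6a) → 42
  i=2: and(0xfc,0x06) → 4
  i=3: tail/zero → 0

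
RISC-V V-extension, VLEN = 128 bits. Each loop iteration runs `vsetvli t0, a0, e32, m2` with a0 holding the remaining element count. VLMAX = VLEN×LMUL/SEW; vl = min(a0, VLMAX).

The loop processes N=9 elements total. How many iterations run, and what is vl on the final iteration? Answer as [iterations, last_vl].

[iterations, last_vl] = [2, 1]

VLMAX = VLEN×LMUL/SEW = 128×2/32 = 8
iterations = ceil(9/8) = 2; final-pass vl = 1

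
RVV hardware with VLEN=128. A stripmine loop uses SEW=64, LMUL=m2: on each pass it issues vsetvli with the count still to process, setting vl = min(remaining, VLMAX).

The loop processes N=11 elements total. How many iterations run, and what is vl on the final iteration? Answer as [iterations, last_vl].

[iterations, last_vl] = [3, 3]

VLMAX = (128 × 2) / 64 = 4 lanes
iterations = ceil(11/4) = 3; final-pass vl = 3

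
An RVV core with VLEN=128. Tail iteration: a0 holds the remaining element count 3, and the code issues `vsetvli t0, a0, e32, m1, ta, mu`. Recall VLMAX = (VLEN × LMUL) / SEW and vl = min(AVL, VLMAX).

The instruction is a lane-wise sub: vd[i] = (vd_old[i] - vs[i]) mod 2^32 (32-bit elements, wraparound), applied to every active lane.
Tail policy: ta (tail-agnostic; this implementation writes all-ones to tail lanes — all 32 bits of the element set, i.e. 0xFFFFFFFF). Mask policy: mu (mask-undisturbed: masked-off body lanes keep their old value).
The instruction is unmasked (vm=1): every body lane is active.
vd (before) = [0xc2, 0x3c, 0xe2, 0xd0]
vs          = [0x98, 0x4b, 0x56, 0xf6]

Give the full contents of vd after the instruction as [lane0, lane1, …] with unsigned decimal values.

VLMAX = VLEN×LMUL/SEW = 128×1/32 = 4
vl = min(AVL, VLMAX) = min(3, 4) = 3
lane  0: sub(0xc2,0x98) ⇒ 0x2a
lane  1: sub(0x3c,0x4b) ⇒ 0xfffffff1
lane  2: sub(0xe2,0x56) ⇒ 0x8c
lane  3: tail/ones ⇒ 0xffffffff

vd = [42, 4294967281, 140, 4294967295]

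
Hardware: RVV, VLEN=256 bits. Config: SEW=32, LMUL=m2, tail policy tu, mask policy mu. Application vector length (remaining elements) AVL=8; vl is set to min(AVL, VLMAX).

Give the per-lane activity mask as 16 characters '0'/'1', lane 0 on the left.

predicate = 1111111100000000

lanes per group: 256·2/32 = 16
vl ← min(8, 16) = 8
bits (lane 0 leftmost): 1111111100000000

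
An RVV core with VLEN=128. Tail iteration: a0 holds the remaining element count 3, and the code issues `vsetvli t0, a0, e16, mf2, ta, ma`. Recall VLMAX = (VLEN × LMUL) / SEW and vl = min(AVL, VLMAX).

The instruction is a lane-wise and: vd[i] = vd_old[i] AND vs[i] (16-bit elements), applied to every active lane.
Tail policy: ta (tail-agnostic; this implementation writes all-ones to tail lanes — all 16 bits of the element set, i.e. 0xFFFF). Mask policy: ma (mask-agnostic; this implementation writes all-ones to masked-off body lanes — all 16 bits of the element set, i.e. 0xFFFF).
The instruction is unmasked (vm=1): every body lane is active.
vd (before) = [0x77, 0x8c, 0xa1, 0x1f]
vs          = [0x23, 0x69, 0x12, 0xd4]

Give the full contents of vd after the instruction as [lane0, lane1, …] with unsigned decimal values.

vd = [35, 8, 0, 65535]

lanes per group: 128·1/2/16 = 4
vl = min(AVL, VLMAX) = min(3, 4) = 3
  i=0: and(0x77,0x23) → 35
  i=1: and(0x8c,0x69) → 8
  i=2: and(0xa1,0x12) → 0
  i=3: tail/ones → 65535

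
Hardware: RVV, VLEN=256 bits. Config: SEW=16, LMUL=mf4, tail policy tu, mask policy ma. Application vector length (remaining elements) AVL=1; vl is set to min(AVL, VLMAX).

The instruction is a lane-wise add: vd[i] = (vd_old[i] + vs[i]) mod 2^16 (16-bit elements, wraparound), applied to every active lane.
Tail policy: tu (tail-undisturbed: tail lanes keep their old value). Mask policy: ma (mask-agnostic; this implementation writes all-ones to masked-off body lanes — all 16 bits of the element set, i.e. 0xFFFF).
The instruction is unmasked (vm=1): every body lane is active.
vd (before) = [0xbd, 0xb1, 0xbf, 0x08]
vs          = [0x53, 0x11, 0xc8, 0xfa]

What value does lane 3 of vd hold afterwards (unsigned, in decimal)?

VLMAX = (256 × 1/4) / 16 = 4 lanes
vl = min(AVL, VLMAX) = min(1, 4) = 1
[0] add(0xbd,0x53) = 0x110
[1] tail/keep = 0xb1
[2] tail/keep = 0xbf
[3] tail/keep = 0x08

vd[3] = 8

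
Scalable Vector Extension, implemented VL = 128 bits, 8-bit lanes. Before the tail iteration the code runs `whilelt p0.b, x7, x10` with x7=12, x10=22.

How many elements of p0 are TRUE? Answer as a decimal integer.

register lanes = 128/8 = 16
p0[j] = (12+j < 22); true for j=0..9 → 10 lanes set

vl = 10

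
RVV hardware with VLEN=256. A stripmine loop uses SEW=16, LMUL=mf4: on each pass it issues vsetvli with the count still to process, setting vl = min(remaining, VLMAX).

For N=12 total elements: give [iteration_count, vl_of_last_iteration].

VLMAX = VLEN×LMUL/SEW = 256×1/4/16 = 4
N=12: ⌈12/4⌉ = 3 iters; last vl = 12 − 2×4 = 4

[iterations, last_vl] = [3, 4]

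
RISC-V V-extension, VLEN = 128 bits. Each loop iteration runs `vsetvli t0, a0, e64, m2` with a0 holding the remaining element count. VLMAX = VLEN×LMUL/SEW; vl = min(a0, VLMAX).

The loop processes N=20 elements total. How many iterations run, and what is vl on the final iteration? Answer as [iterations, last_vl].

[iterations, last_vl] = [5, 4]

lanes per group: 128·2/64 = 4
iterations = ceil(20/4) = 5; final-pass vl = 4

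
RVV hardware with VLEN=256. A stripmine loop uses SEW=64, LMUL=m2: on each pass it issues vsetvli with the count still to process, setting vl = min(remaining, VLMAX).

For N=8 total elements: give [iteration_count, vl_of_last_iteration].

lanes per group: 256·2/64 = 8
8 elements at 8/iter → 1 passes, remainder 8 on the last

[iterations, last_vl] = [1, 8]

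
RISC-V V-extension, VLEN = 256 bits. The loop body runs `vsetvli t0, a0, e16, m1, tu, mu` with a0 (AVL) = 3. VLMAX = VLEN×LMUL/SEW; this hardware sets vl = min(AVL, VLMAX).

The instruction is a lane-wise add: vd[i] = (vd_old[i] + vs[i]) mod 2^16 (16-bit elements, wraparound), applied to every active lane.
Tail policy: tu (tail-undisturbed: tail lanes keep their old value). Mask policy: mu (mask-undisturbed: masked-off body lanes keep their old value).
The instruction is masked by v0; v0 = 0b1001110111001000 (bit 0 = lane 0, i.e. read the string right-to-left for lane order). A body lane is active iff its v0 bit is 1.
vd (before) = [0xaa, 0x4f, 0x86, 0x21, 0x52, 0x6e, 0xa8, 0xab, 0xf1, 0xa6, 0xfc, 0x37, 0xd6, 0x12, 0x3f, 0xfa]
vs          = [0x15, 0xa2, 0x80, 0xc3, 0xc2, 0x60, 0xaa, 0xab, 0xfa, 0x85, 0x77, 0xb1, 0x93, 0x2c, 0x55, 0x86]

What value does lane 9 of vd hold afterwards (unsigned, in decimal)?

vd[9] = 166

VLMAX = (256 × 1) / 16 = 16 lanes
AVL=3 ≤ VLMAX=16, so vl = 3
  i=0: mask-off/keep → 170
  i=1: mask-off/keep → 79
  i=2: mask-off/keep → 134
  i=3: tail/keep → 33
  i=4: tail/keep → 82
  i=5: tail/keep → 110
  i=6: tail/keep → 168
  i=7: tail/keep → 171
  i=8: tail/keep → 241
  i=9: tail/keep → 166
  i=10: tail/keep → 252
  i=11: tail/keep → 55
  i=12: tail/keep → 214
  i=13: tail/keep → 18
  i=14: tail/keep → 63
  i=15: tail/keep → 250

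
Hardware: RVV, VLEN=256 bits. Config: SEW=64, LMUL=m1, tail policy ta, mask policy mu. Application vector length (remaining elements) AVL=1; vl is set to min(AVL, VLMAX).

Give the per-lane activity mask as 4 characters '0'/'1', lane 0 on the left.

lanes per group: 256·1/64 = 4
AVL=1 ≤ VLMAX=4, so vl = 1
bits (lane 0 leftmost): 1000

predicate = 1000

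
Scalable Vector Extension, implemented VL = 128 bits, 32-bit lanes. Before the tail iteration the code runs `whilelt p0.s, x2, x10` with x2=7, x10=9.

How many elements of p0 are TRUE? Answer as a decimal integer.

vl = 2

lane count: 128 div 32 = 4
p0[j] = (7+j < 9); true for j=0..1 → 2 lanes set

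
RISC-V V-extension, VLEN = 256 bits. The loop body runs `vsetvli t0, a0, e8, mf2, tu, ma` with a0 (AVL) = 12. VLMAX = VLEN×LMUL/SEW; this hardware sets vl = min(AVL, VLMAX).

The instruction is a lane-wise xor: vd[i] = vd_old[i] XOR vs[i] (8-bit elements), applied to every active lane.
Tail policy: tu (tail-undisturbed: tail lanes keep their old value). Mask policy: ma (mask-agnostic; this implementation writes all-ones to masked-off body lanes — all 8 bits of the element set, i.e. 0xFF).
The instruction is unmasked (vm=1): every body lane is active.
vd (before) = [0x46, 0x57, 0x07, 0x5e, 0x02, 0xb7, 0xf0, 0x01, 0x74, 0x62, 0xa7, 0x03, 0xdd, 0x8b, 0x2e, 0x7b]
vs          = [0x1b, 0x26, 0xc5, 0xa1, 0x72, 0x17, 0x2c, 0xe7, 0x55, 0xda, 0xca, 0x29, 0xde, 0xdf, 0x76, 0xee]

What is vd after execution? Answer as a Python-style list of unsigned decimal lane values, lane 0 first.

VLMAX = VLEN×LMUL/SEW = 256×1/2/8 = 16
AVL=12 ≤ VLMAX=16, so vl = 12
lane  0: xor(0x46,0x1b) ⇒ 0x5d
lane  1: xor(0x57,0x26) ⇒ 0x71
lane  2: xor(0x07,0xc5) ⇒ 0xc2
lane  3: xor(0x5e,0xa1) ⇒ 0xff
lane  4: xor(0x02,0x72) ⇒ 0x70
lane  5: xor(0xb7,0x17) ⇒ 0xa0
lane  6: xor(0xf0,0x2c) ⇒ 0xdc
lane  7: xor(0x01,0xe7) ⇒ 0xe6
lane  8: xor(0x74,0x55) ⇒ 0x21
lane  9: xor(0x62,0xda) ⇒ 0xb8
lane 10: xor(0xa7,0xca) ⇒ 0x6d
lane 11: xor(0x03,0x29) ⇒ 0x2a
lane 12: tail/keep ⇒ 0xdd
lane 13: tail/keep ⇒ 0x8b
lane 14: tail/keep ⇒ 0x2e
lane 15: tail/keep ⇒ 0x7b

vd = [93, 113, 194, 255, 112, 160, 220, 230, 33, 184, 109, 42, 221, 139, 46, 123]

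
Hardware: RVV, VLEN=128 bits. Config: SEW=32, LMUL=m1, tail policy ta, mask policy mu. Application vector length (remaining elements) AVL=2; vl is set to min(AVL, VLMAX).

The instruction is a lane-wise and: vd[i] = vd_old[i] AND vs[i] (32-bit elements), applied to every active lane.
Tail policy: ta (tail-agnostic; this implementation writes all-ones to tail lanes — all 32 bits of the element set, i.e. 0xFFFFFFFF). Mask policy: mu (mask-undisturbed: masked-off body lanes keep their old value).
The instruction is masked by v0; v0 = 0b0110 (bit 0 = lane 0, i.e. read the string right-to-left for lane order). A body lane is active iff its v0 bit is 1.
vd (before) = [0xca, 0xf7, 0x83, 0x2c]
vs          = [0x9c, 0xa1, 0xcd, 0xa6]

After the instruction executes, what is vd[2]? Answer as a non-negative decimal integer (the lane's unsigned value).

VLMAX = (128 × 1) / 32 = 4 lanes
vl = min(AVL, VLMAX) = min(2, 4) = 2
lane  0: mask-off/keep ⇒ 0xca
lane  1: and(0xf7,0xa1) ⇒ 0xa1
lane  2: tail/ones ⇒ 0xffffffff
lane  3: tail/ones ⇒ 0xffffffff

vd[2] = 4294967295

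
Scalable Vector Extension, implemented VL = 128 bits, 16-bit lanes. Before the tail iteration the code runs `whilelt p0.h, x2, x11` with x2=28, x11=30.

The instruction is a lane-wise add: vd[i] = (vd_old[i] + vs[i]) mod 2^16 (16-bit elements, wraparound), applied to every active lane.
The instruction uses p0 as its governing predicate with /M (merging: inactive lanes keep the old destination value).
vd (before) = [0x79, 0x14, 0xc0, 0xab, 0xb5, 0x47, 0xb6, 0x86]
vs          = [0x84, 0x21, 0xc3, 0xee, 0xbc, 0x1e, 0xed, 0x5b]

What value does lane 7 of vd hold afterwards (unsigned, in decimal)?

vd[7] = 134

register lanes = 128/16 = 8
active while 28+j < 30, i.e. j ∈ [0,2) capped at 8 ⇒ 2
vd[0] add(0x79,0x84) -> 0xfd
vd[1] add(0x14,0x21) -> 0x35
vd[2] tail/keep -> 0xc0
vd[3] tail/keep -> 0xab
vd[4] tail/keep -> 0xb5
vd[5] tail/keep -> 0x47
vd[6] tail/keep -> 0xb6
vd[7] tail/keep -> 0x86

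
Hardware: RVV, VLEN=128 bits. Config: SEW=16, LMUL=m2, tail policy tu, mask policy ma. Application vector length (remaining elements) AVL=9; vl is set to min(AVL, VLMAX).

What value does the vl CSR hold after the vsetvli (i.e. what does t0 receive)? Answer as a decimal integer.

vl = 9

VLMAX = (128 × 2) / 16 = 16 lanes
vl ← min(9, 16) = 9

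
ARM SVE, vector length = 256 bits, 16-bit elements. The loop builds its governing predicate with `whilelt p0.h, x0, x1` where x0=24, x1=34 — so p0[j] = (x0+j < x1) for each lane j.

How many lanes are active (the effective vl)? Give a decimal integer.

register lanes = 256/16 = 16
p0[j] = (24+j < 34); true for j=0..9 → 10 lanes set

vl = 10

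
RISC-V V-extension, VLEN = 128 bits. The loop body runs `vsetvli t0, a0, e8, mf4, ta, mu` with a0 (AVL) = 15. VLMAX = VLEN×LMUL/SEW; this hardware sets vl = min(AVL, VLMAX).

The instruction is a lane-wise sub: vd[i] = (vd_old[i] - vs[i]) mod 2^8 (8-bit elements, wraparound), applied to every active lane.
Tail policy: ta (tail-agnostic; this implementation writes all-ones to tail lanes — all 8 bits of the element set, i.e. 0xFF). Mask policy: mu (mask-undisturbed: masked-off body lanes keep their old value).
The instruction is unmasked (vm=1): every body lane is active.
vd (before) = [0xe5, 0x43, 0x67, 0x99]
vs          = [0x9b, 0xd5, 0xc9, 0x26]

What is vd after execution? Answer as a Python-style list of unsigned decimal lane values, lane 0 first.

vd = [74, 110, 158, 115]

VLMAX = VLEN×LMUL/SEW = 128×1/4/8 = 4
vl ← min(15, 4) = 4
lane  0: sub(0xe5,0x9b) ⇒ 0x4a
lane  1: sub(0x43,0xd5) ⇒ 0x6e
lane  2: sub(0x67,0xc9) ⇒ 0x9e
lane  3: sub(0x99,0x26) ⇒ 0x73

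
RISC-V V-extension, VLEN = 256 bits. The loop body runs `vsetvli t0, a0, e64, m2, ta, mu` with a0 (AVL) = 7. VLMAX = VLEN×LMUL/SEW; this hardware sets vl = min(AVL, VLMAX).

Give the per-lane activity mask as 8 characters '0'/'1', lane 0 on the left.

lanes per group: 256·2/64 = 8
vl = min(AVL, VLMAX) = min(7, 8) = 7
bits (lane 0 leftmost): 11111110

predicate = 11111110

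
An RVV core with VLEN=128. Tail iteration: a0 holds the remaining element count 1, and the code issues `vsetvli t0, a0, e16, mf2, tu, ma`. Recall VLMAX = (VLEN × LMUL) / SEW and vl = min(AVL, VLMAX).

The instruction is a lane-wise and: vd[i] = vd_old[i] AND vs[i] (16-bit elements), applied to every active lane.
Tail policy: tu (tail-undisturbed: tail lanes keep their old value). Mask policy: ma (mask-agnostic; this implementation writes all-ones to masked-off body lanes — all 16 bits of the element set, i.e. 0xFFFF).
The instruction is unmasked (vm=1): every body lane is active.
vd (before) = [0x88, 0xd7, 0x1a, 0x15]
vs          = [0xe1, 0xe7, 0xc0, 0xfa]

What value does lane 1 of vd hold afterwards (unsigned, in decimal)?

vd[1] = 215

VLMAX = VLEN×LMUL/SEW = 128×1/2/16 = 4
AVL=1 ≤ VLMAX=4, so vl = 1
lane  0: and(0x88,0xe1) ⇒ 0x80
lane  1: tail/keep ⇒ 0xd7
lane  2: tail/keep ⇒ 0x1a
lane  3: tail/keep ⇒ 0x15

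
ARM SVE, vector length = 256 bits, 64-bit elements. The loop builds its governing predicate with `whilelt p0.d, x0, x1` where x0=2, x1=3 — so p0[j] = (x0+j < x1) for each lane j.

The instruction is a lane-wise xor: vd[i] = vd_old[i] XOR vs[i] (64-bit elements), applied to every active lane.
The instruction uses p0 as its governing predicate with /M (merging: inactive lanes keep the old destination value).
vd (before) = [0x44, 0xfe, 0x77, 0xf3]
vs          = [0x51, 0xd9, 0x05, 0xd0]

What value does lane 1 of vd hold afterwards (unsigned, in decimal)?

vd[1] = 254

lane count: 256 div 64 = 4
whilelt: lane j active iff 2+j < 3 → j < 1 → 1 active
  i=0: xor(0x44,0x51) → 21
  i=1: tail/keep → 254
  i=2: tail/keep → 119
  i=3: tail/keep → 243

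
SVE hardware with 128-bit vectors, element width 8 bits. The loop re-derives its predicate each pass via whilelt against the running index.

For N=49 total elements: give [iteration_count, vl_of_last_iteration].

[iterations, last_vl] = [4, 1]

register lanes = 128/8 = 16
49 elements at 16/iter → 4 passes, remainder 1 on the last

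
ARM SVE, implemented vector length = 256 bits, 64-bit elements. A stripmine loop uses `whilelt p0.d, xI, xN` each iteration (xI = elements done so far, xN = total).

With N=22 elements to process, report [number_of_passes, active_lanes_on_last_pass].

[iterations, last_vl] = [6, 2]

lane count: 256 div 64 = 4
N=22: ⌈22/4⌉ = 6 iters; last vl = 22 − 5×4 = 2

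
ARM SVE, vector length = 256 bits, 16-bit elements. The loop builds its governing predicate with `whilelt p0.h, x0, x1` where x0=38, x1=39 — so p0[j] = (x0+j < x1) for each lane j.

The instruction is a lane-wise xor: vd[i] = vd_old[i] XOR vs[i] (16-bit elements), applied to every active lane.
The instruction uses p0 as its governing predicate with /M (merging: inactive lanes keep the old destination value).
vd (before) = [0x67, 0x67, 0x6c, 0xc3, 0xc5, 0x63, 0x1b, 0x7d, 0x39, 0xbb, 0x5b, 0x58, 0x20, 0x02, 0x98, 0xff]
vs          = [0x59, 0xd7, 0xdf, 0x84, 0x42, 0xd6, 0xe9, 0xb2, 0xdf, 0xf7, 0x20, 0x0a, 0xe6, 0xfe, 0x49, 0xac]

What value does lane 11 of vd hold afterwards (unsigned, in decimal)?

vd[11] = 88

register lanes = 256/16 = 16
p0[j] = (38+j < 39); true for j=0..0 → 1 lanes set
vd[0] xor(0x67,0x59) -> 0x3e
vd[1] tail/keep -> 0x67
vd[2] tail/keep -> 0x6c
vd[3] tail/keep -> 0xc3
vd[4] tail/keep -> 0xc5
vd[5] tail/keep -> 0x63
vd[6] tail/keep -> 0x1b
vd[7] tail/keep -> 0x7d
vd[8] tail/keep -> 0x39
vd[9] tail/keep -> 0xbb
vd[10] tail/keep -> 0x5b
vd[11] tail/keep -> 0x58
vd[12] tail/keep -> 0x20
vd[13] tail/keep -> 0x02
vd[14] tail/keep -> 0x98
vd[15] tail/keep -> 0xff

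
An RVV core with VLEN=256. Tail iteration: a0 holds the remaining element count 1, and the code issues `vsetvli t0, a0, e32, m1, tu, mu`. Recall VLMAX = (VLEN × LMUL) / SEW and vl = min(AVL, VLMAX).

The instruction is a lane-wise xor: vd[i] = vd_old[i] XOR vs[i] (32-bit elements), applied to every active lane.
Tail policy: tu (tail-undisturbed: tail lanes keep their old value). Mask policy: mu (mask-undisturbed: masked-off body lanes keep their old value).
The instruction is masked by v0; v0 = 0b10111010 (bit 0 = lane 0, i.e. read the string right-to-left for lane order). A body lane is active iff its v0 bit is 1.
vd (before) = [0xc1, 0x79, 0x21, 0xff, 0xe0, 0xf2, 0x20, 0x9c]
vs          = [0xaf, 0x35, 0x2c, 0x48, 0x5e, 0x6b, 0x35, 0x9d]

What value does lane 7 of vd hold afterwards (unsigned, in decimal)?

vd[7] = 156

lanes per group: 256·1/32 = 8
vl ← min(1, 8) = 1
vd[0] mask-off/keep -> 0xc1
vd[1] tail/keep -> 0x79
vd[2] tail/keep -> 0x21
vd[3] tail/keep -> 0xff
vd[4] tail/keep -> 0xe0
vd[5] tail/keep -> 0xf2
vd[6] tail/keep -> 0x20
vd[7] tail/keep -> 0x9c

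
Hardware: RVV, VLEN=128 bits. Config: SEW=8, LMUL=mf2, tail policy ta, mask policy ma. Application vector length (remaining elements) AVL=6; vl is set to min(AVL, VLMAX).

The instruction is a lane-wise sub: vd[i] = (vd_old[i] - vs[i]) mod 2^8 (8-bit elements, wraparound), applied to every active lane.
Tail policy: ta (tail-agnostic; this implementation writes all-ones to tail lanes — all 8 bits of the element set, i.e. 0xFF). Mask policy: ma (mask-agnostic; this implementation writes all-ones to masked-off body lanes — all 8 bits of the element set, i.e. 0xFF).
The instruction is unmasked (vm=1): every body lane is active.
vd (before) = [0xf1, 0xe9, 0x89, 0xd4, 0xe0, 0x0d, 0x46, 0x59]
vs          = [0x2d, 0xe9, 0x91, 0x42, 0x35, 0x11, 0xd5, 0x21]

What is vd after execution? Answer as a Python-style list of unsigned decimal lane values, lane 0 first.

VLMAX = (128 × 1/2) / 8 = 8 lanes
vl = min(AVL, VLMAX) = min(6, 8) = 6
  i=0: sub(0xf1,0x2d) → 196
  i=1: sub(0xe9,0xe9) → 0
  i=2: sub(0x89,0x91) → 248
  i=3: sub(0xd4,0x42) → 146
  i=4: sub(0xe0,0x35) → 171
  i=5: sub(0x0d,0x11) → 252
  i=6: tail/ones → 255
  i=7: tail/ones → 255

vd = [196, 0, 248, 146, 171, 252, 255, 255]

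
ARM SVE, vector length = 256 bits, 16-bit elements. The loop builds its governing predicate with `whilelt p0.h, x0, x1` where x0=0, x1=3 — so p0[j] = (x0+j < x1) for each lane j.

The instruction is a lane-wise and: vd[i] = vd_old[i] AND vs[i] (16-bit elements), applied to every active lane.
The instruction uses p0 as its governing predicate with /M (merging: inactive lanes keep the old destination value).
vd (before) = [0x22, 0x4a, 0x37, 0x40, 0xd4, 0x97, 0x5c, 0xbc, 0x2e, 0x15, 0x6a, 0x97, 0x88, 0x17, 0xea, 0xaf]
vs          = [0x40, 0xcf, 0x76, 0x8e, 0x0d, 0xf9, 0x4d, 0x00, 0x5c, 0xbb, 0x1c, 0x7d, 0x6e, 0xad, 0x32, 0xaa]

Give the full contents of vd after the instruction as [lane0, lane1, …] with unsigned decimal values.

register lanes = 256/16 = 16
active while 0+j < 3, i.e. j ∈ [0,3) capped at 16 ⇒ 3
[0] and(0x22,0x40) = 0x00
[1] and(0x4a,0xcf) = 0x4a
[2] and(0x37,0x76) = 0x36
[3] tail/keep = 0x40
[4] tail/keep = 0xd4
[5] tail/keep = 0x97
[6] tail/keep = 0x5c
[7] tail/keep = 0xbc
[8] tail/keep = 0x2e
[9] tail/keep = 0x15
[10] tail/keep = 0x6a
[11] tail/keep = 0x97
[12] tail/keep = 0x88
[13] tail/keep = 0x17
[14] tail/keep = 0xea
[15] tail/keep = 0xaf

vd = [0, 74, 54, 64, 212, 151, 92, 188, 46, 21, 106, 151, 136, 23, 234, 175]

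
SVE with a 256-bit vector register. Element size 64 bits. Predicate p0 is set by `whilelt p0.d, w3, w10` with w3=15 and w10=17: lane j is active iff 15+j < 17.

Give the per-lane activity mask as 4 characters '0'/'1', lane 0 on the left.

predicate = 1100

register lanes = 256/64 = 4
active while 15+j < 17, i.e. j ∈ [0,2) capped at 4 ⇒ 2
bits (lane 0 leftmost): 1100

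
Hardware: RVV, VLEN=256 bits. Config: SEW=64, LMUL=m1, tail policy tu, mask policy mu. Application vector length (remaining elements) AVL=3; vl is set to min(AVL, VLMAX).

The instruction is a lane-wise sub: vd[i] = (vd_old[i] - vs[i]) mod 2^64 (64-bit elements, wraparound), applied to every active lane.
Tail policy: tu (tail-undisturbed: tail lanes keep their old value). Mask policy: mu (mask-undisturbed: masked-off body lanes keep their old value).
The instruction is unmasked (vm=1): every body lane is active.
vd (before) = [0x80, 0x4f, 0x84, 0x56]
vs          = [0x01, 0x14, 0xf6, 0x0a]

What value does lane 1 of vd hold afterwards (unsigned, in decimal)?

VLMAX = (256 × 1) / 64 = 4 lanes
vl = min(AVL, VLMAX) = min(3, 4) = 3
lane  0: sub(0x80,0x01) ⇒ 0x7f
lane  1: sub(0x4f,0x14) ⇒ 0x3b
lane  2: sub(0x84,0xf6) ⇒ 0xffffffffffffff8e
lane  3: tail/keep ⇒ 0x56

vd[1] = 59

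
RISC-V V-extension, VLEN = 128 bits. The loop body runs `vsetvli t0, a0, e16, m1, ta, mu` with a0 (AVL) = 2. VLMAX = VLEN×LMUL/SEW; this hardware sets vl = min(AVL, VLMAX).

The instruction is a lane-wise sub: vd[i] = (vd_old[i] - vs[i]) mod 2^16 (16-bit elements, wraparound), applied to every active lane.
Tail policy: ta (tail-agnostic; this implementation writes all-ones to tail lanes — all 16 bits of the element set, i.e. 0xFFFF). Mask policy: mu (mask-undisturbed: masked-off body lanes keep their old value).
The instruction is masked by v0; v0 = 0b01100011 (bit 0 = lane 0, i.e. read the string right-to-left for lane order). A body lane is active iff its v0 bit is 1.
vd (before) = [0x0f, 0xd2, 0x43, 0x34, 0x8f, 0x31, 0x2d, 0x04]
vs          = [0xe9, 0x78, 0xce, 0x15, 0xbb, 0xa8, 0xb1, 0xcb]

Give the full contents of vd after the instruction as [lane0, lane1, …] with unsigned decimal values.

lanes per group: 128·1/16 = 8
vl ← min(2, 8) = 2
  i=0: sub(0x0f,0xe9) → 65318
  i=1: sub(0xd2,0x78) → 90
  i=2: tail/ones → 65535
  i=3: tail/ones → 65535
  i=4: tail/ones → 65535
  i=5: tail/ones → 65535
  i=6: tail/ones → 65535
  i=7: tail/ones → 65535

vd = [65318, 90, 65535, 65535, 65535, 65535, 65535, 65535]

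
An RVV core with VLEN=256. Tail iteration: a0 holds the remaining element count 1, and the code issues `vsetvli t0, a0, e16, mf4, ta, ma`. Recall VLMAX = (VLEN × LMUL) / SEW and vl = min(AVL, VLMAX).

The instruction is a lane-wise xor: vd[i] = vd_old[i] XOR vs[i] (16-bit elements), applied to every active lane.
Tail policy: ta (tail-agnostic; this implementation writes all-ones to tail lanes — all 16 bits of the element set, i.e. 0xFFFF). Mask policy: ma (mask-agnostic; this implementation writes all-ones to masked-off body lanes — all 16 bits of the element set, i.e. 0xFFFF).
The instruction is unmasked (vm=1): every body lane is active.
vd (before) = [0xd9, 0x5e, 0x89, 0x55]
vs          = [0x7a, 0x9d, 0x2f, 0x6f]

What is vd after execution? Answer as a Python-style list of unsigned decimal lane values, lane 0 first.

VLMAX = (256 × 1/4) / 16 = 4 lanes
vl = min(AVL, VLMAX) = min(1, 4) = 1
  i=0: xor(0xd9,0x7a) → 163
  i=1: tail/ones → 65535
  i=2: tail/ones → 65535
  i=3: tail/ones → 65535

vd = [163, 65535, 65535, 65535]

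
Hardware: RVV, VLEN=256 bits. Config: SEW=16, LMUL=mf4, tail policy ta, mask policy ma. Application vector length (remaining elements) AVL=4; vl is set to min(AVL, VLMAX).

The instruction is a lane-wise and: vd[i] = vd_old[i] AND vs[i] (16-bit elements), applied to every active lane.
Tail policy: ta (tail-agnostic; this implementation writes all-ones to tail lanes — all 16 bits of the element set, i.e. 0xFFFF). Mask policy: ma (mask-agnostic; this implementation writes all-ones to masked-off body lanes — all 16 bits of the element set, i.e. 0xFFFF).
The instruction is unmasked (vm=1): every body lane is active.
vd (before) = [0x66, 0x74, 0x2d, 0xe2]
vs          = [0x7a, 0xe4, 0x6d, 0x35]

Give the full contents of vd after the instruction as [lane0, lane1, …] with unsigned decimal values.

vd = [98, 100, 45, 32]

VLMAX = (256 × 1/4) / 16 = 4 lanes
vl ← min(4, 4) = 4
[0] and(0x66,0x7a) = 0x62
[1] and(0x74,0xe4) = 0x64
[2] and(0x2d,0x6d) = 0x2d
[3] and(0xe2,0x35) = 0x20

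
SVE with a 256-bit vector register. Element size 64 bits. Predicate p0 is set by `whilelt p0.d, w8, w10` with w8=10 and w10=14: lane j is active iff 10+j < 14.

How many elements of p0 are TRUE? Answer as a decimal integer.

vl = 4

register lanes = 256/64 = 4
p0[j] = (10+j < 14); true for j=0..3 → 4 lanes set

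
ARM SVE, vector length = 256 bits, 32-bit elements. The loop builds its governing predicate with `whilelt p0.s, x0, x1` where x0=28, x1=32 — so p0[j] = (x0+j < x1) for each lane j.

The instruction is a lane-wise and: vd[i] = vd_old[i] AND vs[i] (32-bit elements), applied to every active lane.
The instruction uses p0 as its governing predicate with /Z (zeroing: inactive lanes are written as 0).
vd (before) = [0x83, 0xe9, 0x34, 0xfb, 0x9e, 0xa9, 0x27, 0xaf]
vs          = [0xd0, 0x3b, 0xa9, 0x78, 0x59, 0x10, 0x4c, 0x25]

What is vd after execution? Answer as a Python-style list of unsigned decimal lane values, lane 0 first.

register lanes = 256/32 = 8
whilelt: lane j active iff 28+j < 32 → j < 4 → 4 active
[0] and(0x83,0xd0) = 0x80
[1] and(0xe9,0x3b) = 0x29
[2] and(0x34,0xa9) = 0x20
[3] and(0xfb,0x78) = 0x78
[4] tail/zero = 0x00
[5] tail/zero = 0x00
[6] tail/zero = 0x00
[7] tail/zero = 0x00

vd = [128, 41, 32, 120, 0, 0, 0, 0]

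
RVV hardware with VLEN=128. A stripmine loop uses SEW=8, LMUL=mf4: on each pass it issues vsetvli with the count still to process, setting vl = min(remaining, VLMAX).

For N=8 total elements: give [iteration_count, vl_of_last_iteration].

VLMAX = (128 × 1/4) / 8 = 4 lanes
N=8: ⌈8/4⌉ = 2 iters; last vl = 8 − 1×4 = 4

[iterations, last_vl] = [2, 4]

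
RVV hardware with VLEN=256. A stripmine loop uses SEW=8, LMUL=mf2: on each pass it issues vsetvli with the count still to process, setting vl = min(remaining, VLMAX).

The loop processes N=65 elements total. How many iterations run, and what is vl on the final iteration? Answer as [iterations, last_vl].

[iterations, last_vl] = [5, 1]

VLMAX = (256 × 1/2) / 8 = 16 lanes
N=65: ⌈65/16⌉ = 5 iters; last vl = 65 − 4×16 = 1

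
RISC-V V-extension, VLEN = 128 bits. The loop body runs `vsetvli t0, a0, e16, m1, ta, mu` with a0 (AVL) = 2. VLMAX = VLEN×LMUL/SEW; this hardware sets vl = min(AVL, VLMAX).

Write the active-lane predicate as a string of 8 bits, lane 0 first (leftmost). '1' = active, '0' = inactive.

VLMAX = VLEN×LMUL/SEW = 128×1/16 = 8
vl = min(AVL, VLMAX) = min(2, 8) = 2
bits (lane 0 leftmost): 11000000

predicate = 11000000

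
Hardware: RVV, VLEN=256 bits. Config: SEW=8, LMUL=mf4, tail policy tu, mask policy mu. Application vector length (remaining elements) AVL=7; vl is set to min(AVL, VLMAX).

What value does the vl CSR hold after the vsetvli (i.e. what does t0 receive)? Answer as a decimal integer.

vl = 7

lanes per group: 256·1/4/8 = 8
AVL=7 ≤ VLMAX=8, so vl = 7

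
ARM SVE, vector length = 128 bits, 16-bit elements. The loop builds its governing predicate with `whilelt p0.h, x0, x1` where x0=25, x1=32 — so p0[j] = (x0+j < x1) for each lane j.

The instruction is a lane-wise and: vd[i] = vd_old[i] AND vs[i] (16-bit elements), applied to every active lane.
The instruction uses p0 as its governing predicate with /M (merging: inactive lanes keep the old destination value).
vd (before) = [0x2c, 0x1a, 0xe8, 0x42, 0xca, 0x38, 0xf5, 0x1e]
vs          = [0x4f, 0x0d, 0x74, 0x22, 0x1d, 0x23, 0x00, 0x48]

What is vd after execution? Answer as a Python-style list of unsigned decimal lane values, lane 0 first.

128-bit reg / 16-bit elem → 8 lanes
p0[j] = (25+j < 32); true for j=0..6 → 7 lanes set
  i=0: and(0x2c,0x4f) → 12
  i=1: and(0x1a,0x0d) → 8
  i=2: and(0xe8,0x74) → 96
  i=3: and(0x42,0x22) → 2
  i=4: and(0xca,0x1d) → 8
  i=5: and(0x38,0x23) → 32
  i=6: and(0xf5,0x00) → 0
  i=7: tail/keep → 30

vd = [12, 8, 96, 2, 8, 32, 0, 30]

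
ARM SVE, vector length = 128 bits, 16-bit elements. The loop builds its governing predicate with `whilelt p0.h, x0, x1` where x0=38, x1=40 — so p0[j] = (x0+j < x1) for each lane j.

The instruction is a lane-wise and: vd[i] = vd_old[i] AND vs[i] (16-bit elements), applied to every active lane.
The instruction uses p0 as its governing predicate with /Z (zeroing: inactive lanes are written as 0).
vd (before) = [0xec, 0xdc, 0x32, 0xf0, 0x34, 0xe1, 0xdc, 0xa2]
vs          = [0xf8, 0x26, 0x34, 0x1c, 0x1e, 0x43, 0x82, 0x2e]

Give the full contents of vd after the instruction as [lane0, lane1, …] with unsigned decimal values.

lane count: 128 div 16 = 8
active while 38+j < 40, i.e. j ∈ [0,2) capped at 8 ⇒ 2
[0] and(0xec,0xf8) = 0xe8
[1] and(0xdc,0x26) = 0x04
[2] tail/zero = 0x00
[3] tail/zero = 0x00
[4] tail/zero = 0x00
[5] tail/zero = 0x00
[6] tail/zero = 0x00
[7] tail/zero = 0x00

vd = [232, 4, 0, 0, 0, 0, 0, 0]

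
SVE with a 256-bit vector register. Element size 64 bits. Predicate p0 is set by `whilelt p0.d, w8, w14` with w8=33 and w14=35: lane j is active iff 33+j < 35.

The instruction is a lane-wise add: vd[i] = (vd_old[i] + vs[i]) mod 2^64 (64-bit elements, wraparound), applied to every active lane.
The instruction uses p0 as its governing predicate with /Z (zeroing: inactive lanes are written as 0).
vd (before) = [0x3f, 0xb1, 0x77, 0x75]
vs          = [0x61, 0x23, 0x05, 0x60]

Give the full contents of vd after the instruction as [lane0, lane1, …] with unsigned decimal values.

vd = [160, 212, 0, 0]

register lanes = 256/64 = 4
whilelt: lane j active iff 33+j < 35 → j < 2 → 2 active
lane  0: add(0x3f,0x61) ⇒ 0xa0
lane  1: add(0xb1,0x23) ⇒ 0xd4
lane  2: tail/zero ⇒ 0x00
lane  3: tail/zero ⇒ 0x00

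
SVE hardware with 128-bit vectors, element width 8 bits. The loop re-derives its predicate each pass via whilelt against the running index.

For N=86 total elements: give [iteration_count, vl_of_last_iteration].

[iterations, last_vl] = [6, 6]

lane count: 128 div 8 = 16
N=86: ⌈86/16⌉ = 6 iters; last vl = 86 − 5×16 = 6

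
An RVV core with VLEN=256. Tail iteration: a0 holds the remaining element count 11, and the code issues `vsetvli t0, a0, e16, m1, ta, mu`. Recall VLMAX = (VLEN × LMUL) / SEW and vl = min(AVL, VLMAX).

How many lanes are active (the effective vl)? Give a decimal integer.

vl = 11

VLMAX = (256 × 1) / 16 = 16 lanes
AVL=11 ≤ VLMAX=16, so vl = 11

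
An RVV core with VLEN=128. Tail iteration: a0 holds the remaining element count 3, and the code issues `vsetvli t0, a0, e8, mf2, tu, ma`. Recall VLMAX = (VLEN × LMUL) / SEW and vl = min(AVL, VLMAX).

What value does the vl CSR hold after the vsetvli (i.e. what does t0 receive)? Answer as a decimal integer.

vl = 3

VLMAX = (128 × 1/2) / 8 = 8 lanes
vl = min(AVL, VLMAX) = min(3, 8) = 3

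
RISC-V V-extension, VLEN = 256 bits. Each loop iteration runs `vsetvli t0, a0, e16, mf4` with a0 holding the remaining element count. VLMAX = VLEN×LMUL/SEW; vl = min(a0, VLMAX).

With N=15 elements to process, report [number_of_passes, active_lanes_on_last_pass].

[iterations, last_vl] = [4, 3]

VLMAX = (256 × 1/4) / 16 = 4 lanes
15 elements at 4/iter → 4 passes, remainder 3 on the last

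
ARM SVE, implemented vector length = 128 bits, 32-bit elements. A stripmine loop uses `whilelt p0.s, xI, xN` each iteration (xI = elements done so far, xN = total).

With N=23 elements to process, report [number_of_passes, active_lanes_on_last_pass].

128-bit reg / 32-bit elem → 4 lanes
23 elements at 4/iter → 6 passes, remainder 3 on the last

[iterations, last_vl] = [6, 3]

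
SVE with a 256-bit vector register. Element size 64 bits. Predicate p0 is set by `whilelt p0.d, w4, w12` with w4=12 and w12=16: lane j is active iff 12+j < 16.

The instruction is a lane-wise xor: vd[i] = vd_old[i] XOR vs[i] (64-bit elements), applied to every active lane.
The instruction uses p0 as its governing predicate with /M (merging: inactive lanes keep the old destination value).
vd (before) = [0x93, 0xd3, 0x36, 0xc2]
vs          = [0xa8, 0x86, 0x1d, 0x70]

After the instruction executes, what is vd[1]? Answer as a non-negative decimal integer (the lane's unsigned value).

vd[1] = 85

register lanes = 256/64 = 4
active while 12+j < 16, i.e. j ∈ [0,4) capped at 4 ⇒ 4
vd[0] xor(0x93,0xa8) -> 0x3b
vd[1] xor(0xd3,0x86) -> 0x55
vd[2] xor(0x36,0x1d) -> 0x2b
vd[3] xor(0xc2,0x70) -> 0xb2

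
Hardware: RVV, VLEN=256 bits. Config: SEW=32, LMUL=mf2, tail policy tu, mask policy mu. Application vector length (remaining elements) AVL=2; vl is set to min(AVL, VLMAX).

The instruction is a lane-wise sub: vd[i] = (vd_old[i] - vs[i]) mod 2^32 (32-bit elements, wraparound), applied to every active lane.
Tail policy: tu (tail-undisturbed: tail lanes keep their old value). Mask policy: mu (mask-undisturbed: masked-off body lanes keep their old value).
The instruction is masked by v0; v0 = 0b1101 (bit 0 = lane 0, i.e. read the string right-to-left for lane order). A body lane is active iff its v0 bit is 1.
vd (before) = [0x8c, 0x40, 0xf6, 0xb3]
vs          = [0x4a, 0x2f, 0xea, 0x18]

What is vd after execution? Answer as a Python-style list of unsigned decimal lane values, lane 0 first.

VLMAX = (256 × 1/2) / 32 = 4 lanes
AVL=2 ≤ VLMAX=4, so vl = 2
vd[0] sub(0x8c,0x4a) -> 0x42
vd[1] mask-off/keep -> 0x40
vd[2] tail/keep -> 0xf6
vd[3] tail/keep -> 0xb3

vd = [66, 64, 246, 179]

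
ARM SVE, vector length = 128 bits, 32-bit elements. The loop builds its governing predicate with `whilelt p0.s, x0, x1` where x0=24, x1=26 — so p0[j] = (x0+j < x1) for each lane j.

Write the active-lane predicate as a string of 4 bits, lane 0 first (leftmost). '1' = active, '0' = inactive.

predicate = 1100

register lanes = 128/32 = 4
active while 24+j < 26, i.e. j ∈ [0,2) capped at 4 ⇒ 2
bits (lane 0 leftmost): 1100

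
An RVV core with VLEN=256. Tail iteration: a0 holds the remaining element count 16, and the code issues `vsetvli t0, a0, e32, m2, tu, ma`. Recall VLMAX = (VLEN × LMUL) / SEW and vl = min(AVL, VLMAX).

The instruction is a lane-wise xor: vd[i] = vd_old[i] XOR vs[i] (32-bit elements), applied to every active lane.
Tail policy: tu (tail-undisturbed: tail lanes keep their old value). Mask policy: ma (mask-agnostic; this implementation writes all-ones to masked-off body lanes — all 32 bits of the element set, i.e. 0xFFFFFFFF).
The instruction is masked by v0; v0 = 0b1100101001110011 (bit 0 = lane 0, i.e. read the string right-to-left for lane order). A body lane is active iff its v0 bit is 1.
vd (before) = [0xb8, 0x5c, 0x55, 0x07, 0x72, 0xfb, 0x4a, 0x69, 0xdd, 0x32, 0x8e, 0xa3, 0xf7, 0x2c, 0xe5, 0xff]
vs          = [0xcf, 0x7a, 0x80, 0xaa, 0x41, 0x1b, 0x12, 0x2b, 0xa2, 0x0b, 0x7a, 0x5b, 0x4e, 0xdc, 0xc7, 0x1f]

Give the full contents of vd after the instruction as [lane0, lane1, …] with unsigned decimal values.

lanes per group: 256·2/32 = 16
AVL=16 ≤ VLMAX=16, so vl = 16
[0] xor(0xb8,0xcf) = 0x77
[1] xor(0x5c,0x7a) = 0x26
[2] mask-off/ones = 0xffffffff
[3] mask-off/ones = 0xffffffff
[4] xor(0x72,0x41) = 0x33
[5] xor(0xfb,0x1b) = 0xe0
[6] xor(0x4a,0x12) = 0x58
[7] mask-off/ones = 0xffffffff
[8] mask-off/ones = 0xffffffff
[9] xor(0x32,0x0b) = 0x39
[10] mask-off/ones = 0xffffffff
[11] xor(0xa3,0x5b) = 0xf8
[12] mask-off/ones = 0xffffffff
[13] mask-off/ones = 0xffffffff
[14] xor(0xe5,0xc7) = 0x22
[15] xor(0xff,0x1f) = 0xe0

vd = [119, 38, 4294967295, 4294967295, 51, 224, 88, 4294967295, 4294967295, 57, 4294967295, 248, 4294967295, 4294967295, 34, 224]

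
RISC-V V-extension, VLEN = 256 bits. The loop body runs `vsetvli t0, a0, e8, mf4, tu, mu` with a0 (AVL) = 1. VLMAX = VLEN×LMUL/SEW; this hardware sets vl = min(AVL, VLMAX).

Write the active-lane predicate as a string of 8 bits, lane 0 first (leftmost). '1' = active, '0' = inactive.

predicate = 10000000

VLMAX = VLEN×LMUL/SEW = 256×1/4/8 = 8
vl ← min(1, 8) = 1
bits (lane 0 leftmost): 10000000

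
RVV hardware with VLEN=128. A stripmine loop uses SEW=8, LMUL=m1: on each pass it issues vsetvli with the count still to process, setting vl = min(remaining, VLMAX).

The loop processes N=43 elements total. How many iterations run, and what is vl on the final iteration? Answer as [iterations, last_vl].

[iterations, last_vl] = [3, 11]

VLMAX = (128 × 1) / 8 = 16 lanes
N=43: ⌈43/16⌉ = 3 iters; last vl = 43 − 2×16 = 11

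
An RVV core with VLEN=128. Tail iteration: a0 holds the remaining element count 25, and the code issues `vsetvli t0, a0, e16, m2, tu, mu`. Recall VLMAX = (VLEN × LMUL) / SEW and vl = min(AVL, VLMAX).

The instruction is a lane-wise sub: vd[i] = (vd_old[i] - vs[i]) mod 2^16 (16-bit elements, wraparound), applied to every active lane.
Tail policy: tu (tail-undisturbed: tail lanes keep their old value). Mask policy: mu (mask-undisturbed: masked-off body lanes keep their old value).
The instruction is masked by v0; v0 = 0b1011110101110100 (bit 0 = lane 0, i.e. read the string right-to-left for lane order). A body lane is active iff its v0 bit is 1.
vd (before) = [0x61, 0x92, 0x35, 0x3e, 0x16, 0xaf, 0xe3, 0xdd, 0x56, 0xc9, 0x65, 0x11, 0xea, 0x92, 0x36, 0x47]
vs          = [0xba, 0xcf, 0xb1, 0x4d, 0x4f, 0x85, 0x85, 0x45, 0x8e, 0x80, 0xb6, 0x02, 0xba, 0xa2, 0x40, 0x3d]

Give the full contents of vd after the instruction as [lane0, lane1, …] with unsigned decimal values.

VLMAX = (128 × 2) / 16 = 16 lanes
vl ← min(25, 16) = 16
[0] mask-off/keep = 0x61
[1] mask-off/keep = 0x92
[2] sub(0x35,0xb1) = 0xff84
[3] mask-off/keep = 0x3e
[4] sub(0x16,0x4f) = 0xffc7
[5] sub(0xaf,0x85) = 0x2a
[6] sub(0xe3,0x85) = 0x5e
[7] mask-off/keep = 0xdd
[8] sub(0x56,0x8e) = 0xffc8
[9] mask-off/keep = 0xc9
[10] sub(0x65,0xb6) = 0xffaf
[11] sub(0x11,0x02) = 0x0f
[12] sub(0xea,0xba) = 0x30
[13] sub(0x92,0xa2) = 0xfff0
[14] mask-off/keep = 0x36
[15] sub(0x47,0x3d) = 0x0a

vd = [97, 146, 65412, 62, 65479, 42, 94, 221, 65480, 201, 65455, 15, 48, 65520, 54, 10]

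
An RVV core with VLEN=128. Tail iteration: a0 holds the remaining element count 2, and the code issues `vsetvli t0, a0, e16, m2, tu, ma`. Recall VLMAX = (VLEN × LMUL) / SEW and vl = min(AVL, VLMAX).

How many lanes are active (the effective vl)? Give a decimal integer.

vl = 2

VLMAX = (128 × 2) / 16 = 16 lanes
vl ← min(2, 16) = 2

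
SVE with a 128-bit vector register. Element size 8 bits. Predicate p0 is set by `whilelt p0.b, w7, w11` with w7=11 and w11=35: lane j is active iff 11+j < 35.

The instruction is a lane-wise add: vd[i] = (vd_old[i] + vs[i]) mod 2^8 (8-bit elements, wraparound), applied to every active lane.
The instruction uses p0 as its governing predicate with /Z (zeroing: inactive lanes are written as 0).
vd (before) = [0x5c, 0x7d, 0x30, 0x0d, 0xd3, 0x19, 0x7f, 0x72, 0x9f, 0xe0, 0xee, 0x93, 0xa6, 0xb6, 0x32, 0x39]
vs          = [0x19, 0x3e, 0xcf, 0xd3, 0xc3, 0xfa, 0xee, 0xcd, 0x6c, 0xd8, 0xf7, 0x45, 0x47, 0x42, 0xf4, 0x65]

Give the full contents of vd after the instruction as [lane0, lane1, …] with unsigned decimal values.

vd = [117, 187, 255, 224, 150, 19, 109, 63, 11, 184, 229, 216, 237, 248, 38, 158]

lane count: 128 div 8 = 16
whilelt: lane j active iff 11+j < 35 → j < 24 → 16 active
vd[0] add(0x5c,0x19) -> 0x75
vd[1] add(0x7d,0x3e) -> 0xbb
vd[2] add(0x30,0xcf) -> 0xff
vd[3] add(0x0d,0xd3) -> 0xe0
vd[4] add(0xd3,0xc3) -> 0x96
vd[5] add(0x19,0xfa) -> 0x13
vd[6] add(0x7f,0xee) -> 0x6d
vd[7] add(0x72,0xcd) -> 0x3f
vd[8] add(0x9f,0x6c) -> 0x0b
vd[9] add(0xe0,0xd8) -> 0xb8
vd[10] add(0xee,0xf7) -> 0xe5
vd[11] add(0x93,0x45) -> 0xd8
vd[12] add(0xa6,0x47) -> 0xed
vd[13] add(0xb6,0x42) -> 0xf8
vd[14] add(0x32,0xf4) -> 0x26
vd[15] add(0x39,0x65) -> 0x9e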